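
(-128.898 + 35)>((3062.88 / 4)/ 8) False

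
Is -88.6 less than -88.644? No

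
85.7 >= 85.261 True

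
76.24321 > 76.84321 False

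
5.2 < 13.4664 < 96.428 True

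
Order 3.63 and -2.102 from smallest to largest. -2.102, 3.63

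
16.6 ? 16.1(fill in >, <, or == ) >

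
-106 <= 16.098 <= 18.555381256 True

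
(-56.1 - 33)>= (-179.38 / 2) True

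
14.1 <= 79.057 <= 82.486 True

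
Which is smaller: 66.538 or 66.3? 66.3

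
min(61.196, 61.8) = 61.196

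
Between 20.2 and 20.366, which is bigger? 20.366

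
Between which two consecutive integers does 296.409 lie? 296 and 297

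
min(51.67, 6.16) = 6.16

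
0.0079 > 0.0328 False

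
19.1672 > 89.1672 False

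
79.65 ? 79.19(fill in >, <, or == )>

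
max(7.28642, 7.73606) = 7.73606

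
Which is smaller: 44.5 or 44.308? 44.308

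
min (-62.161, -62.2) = -62.2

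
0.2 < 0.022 False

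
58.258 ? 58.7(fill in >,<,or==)<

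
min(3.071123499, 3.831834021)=3.071123499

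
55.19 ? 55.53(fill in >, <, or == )<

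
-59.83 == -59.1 False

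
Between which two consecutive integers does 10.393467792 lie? 10 and 11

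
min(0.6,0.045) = 0.045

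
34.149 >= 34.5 False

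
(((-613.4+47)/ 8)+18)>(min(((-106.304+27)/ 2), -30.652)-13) False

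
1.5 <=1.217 False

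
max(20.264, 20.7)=20.7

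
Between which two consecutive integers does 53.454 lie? 53 and 54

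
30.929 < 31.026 True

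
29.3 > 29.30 False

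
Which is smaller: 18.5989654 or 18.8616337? 18.5989654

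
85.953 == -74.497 False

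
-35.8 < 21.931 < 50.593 True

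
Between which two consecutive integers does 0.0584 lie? 0 and 1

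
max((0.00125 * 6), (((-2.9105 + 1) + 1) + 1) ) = 0.0895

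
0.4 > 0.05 True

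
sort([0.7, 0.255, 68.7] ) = [0.255, 0.7, 68.7]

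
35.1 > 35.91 False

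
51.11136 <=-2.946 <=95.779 False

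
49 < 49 False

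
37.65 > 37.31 True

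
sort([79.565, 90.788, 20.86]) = [20.86, 79.565, 90.788]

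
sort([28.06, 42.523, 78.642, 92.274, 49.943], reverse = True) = [92.274, 78.642, 49.943, 42.523, 28.06]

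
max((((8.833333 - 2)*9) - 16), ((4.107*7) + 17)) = 45.749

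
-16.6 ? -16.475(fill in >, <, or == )<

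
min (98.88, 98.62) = 98.62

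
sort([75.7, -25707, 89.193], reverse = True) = [89.193, 75.7, -25707]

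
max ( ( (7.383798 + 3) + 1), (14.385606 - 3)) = 11.385606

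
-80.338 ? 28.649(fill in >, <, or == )<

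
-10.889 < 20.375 True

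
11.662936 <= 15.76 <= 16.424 True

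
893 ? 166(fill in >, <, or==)>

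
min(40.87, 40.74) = 40.74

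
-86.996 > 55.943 False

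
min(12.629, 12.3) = 12.3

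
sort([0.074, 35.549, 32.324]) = [0.074, 32.324, 35.549]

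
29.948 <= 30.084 True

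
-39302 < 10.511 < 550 True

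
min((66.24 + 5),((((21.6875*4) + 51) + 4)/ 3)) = 47.25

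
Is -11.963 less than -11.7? Yes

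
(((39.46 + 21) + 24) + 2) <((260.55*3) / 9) True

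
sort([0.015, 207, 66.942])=[0.015, 66.942, 207]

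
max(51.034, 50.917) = 51.034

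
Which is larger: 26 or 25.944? 26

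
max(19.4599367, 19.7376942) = 19.7376942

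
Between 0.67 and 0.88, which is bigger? 0.88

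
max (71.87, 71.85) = 71.87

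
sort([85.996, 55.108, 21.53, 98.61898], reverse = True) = [98.61898, 85.996, 55.108, 21.53]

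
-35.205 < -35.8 False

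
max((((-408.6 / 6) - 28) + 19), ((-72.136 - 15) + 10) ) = -77.1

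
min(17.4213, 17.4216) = 17.4213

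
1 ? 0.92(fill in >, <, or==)>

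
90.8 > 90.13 True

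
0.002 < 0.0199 True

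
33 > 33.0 False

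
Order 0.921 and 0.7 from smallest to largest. 0.7, 0.921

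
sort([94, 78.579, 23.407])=[23.407, 78.579, 94]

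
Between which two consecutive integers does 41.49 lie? 41 and 42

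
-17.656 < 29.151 True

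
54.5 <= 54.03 False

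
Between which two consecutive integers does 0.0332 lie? 0 and 1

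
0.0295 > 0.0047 True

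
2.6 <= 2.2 False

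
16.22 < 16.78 True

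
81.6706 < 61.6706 False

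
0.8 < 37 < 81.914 True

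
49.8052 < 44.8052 False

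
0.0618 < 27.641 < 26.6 False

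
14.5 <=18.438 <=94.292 True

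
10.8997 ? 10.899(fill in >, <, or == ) >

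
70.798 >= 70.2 True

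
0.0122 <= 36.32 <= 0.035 False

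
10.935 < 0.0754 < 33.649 False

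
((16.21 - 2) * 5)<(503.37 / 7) True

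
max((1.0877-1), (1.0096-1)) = 0.0877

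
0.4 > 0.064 True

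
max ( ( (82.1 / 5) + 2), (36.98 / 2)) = 18.49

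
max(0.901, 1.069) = 1.069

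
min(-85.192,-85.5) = -85.5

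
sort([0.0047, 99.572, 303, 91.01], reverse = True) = [303, 99.572, 91.01, 0.0047]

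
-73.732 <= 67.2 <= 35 False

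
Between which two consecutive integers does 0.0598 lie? 0 and 1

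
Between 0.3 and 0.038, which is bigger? 0.3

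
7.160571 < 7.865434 True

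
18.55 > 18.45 True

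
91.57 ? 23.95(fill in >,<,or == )>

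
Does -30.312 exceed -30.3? No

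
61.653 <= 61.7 True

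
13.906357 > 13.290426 True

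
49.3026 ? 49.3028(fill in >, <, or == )<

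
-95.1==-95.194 False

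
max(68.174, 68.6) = 68.6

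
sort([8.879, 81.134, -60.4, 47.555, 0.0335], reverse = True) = [81.134, 47.555, 8.879, 0.0335, -60.4]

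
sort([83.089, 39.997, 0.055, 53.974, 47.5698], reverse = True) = [83.089, 53.974, 47.5698, 39.997, 0.055]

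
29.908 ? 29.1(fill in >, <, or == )>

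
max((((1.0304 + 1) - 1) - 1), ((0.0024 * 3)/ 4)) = 0.0304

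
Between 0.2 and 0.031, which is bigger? 0.2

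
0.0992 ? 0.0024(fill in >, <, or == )>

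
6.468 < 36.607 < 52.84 True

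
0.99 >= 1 False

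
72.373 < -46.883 False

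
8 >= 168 False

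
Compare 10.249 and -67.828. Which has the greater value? 10.249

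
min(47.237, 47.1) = 47.1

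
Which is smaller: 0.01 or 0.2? 0.01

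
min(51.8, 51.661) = 51.661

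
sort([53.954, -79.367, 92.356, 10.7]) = [-79.367, 10.7, 53.954, 92.356]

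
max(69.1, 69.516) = 69.516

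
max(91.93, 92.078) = 92.078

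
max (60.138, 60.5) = 60.5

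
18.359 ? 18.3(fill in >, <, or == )>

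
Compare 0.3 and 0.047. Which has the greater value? 0.3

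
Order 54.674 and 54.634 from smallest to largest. 54.634, 54.674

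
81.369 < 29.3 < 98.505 False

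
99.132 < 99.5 True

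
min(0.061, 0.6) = 0.061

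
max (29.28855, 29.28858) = 29.28858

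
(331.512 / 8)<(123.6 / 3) False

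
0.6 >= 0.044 True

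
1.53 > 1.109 True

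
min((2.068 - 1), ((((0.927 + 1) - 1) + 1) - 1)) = 0.927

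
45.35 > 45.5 False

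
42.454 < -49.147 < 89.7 False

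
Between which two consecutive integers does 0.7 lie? 0 and 1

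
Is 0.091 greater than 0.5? No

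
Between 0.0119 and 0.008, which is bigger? 0.0119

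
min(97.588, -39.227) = -39.227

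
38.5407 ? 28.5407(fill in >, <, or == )>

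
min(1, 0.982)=0.982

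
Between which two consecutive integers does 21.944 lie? 21 and 22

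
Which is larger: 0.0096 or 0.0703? 0.0703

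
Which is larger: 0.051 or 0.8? 0.8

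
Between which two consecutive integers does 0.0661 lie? 0 and 1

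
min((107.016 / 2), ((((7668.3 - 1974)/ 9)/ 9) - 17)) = 53.3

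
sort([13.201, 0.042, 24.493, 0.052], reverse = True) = [24.493, 13.201, 0.052, 0.042]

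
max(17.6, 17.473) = 17.6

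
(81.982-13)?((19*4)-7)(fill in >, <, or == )<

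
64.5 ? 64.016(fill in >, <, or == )>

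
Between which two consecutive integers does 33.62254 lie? 33 and 34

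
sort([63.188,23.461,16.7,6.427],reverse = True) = [63.188,23.461,16.7,6.427]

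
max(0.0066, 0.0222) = 0.0222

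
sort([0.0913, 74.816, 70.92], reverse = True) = [74.816, 70.92, 0.0913]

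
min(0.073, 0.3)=0.073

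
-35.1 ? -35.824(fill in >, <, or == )>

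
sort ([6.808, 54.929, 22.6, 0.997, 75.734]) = [0.997, 6.808, 22.6, 54.929, 75.734]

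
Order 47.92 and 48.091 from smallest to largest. 47.92, 48.091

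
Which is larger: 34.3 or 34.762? 34.762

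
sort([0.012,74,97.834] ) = [0.012,74,97.834]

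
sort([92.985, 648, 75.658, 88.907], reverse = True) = [648, 92.985, 88.907, 75.658]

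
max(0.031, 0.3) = 0.3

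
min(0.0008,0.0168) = 0.0008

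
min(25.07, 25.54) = 25.07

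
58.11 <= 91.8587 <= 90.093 False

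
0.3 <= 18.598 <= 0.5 False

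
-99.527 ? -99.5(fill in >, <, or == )<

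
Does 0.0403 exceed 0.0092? Yes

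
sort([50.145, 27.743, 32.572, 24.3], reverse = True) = [50.145, 32.572, 27.743, 24.3]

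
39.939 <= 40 True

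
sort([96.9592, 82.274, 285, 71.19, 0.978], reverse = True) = [285, 96.9592, 82.274, 71.19, 0.978]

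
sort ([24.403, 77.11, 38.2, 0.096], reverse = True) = [77.11, 38.2, 24.403, 0.096]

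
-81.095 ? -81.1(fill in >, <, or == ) >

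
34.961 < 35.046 True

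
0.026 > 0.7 False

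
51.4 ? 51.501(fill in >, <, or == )<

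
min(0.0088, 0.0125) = 0.0088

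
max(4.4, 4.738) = 4.738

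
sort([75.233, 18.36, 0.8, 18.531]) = [0.8, 18.36, 18.531, 75.233]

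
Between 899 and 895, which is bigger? 899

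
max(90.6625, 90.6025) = 90.6625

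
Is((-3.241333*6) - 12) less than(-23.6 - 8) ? No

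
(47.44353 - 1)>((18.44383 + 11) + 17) False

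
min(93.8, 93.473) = 93.473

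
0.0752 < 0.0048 False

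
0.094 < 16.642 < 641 True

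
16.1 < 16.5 True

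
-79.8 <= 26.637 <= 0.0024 False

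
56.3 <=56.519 True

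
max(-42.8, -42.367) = -42.367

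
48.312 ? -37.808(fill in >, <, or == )>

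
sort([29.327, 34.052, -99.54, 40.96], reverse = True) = [40.96, 34.052, 29.327, -99.54]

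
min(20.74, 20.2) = 20.2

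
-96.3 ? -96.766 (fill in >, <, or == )>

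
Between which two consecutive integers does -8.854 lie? -9 and -8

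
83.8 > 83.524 True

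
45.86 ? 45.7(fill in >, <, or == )>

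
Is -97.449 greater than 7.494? No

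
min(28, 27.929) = 27.929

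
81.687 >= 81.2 True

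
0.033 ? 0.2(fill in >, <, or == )<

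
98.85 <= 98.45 False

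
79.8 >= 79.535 True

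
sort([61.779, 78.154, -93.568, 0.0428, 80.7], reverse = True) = [80.7, 78.154, 61.779, 0.0428, -93.568]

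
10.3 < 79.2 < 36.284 False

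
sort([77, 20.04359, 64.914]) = [20.04359, 64.914, 77]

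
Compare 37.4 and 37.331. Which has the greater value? 37.4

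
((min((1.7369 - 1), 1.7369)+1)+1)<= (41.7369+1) True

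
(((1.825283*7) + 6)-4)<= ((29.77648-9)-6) False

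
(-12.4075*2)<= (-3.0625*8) True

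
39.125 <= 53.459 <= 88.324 True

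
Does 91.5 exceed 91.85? No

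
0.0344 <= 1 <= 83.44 True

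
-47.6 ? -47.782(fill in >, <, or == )>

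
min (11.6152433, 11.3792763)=11.3792763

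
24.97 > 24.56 True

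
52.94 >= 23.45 True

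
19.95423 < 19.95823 True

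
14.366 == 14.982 False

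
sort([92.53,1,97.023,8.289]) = [1,8.289,92.53,97.023]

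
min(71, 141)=71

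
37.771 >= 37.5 True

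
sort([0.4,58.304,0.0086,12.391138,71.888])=[0.0086,0.4,12.391138,58.304,71.888]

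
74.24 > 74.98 False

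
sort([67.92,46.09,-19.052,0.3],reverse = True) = [67.92,46.09,0.3,-19.052]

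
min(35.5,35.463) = 35.463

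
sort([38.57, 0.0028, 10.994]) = [0.0028, 10.994, 38.57]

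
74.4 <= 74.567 True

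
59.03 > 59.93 False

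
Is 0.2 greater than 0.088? Yes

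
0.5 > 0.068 True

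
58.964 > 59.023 False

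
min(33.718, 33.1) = 33.1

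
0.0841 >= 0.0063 True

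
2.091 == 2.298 False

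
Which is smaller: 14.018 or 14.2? 14.018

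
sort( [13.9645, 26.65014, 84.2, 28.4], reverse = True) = [84.2, 28.4, 26.65014, 13.9645]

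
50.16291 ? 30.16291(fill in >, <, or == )>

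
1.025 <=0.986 False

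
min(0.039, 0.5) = 0.039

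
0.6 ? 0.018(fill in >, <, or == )>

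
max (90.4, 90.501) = 90.501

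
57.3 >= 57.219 True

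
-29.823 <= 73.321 True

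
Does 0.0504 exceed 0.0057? Yes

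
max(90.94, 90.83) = 90.94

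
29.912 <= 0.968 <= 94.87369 False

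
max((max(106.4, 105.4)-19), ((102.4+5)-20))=87.4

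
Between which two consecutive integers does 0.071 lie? 0 and 1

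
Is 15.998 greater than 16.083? No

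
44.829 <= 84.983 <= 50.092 False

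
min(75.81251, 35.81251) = 35.81251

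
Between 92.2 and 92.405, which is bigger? 92.405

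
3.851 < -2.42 False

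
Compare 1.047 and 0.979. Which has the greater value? 1.047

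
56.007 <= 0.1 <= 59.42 False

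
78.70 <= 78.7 True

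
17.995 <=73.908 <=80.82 True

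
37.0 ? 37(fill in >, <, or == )==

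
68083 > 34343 True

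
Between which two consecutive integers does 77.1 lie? 77 and 78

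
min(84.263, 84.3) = 84.263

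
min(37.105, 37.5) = 37.105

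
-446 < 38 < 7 False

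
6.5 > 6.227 True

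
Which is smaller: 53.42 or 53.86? 53.42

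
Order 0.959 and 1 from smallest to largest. 0.959, 1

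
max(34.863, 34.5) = 34.863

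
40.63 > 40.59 True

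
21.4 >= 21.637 False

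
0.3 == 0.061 False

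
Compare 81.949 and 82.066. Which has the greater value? 82.066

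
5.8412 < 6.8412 True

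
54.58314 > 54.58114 True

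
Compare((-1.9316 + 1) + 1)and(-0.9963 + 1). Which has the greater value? ((-1.9316 + 1) + 1)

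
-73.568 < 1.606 True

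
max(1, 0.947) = 1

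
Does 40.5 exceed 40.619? No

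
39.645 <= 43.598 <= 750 True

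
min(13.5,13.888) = 13.5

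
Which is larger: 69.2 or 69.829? 69.829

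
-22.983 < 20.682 True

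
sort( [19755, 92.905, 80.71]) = [80.71, 92.905, 19755]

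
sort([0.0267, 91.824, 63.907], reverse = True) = [91.824, 63.907, 0.0267]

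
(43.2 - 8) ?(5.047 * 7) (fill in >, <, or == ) <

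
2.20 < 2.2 False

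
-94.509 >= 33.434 False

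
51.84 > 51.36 True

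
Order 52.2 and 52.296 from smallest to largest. 52.2, 52.296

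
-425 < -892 False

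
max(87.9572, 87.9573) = 87.9573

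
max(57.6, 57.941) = 57.941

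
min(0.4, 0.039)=0.039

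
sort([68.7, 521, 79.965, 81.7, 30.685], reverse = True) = [521, 81.7, 79.965, 68.7, 30.685]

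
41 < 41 False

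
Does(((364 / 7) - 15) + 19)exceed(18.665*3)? Yes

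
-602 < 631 True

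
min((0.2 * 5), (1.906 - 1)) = 0.906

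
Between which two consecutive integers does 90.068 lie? 90 and 91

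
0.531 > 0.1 True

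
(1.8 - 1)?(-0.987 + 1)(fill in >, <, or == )>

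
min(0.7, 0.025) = 0.025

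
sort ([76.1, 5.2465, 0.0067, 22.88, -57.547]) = [-57.547, 0.0067, 5.2465, 22.88, 76.1]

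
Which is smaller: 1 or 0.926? 0.926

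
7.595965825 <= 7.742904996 True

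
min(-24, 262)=-24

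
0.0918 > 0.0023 True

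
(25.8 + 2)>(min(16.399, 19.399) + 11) True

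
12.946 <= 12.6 False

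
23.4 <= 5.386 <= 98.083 False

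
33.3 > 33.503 False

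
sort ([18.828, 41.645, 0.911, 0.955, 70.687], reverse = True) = [70.687, 41.645, 18.828, 0.955, 0.911]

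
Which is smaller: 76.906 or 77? 76.906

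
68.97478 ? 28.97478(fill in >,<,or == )>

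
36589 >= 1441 True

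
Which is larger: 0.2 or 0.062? 0.2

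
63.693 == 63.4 False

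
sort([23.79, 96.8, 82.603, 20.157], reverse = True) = [96.8, 82.603, 23.79, 20.157]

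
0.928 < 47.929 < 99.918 True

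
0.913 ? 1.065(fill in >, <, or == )<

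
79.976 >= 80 False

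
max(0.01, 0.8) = 0.8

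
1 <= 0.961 False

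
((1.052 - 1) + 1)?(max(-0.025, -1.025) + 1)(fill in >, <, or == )>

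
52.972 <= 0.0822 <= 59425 False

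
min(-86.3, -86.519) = -86.519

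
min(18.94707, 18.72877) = 18.72877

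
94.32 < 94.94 True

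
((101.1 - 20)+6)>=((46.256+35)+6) False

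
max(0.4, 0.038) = 0.4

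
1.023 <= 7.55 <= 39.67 True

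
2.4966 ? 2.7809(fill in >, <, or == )<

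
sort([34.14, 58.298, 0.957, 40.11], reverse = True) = [58.298, 40.11, 34.14, 0.957]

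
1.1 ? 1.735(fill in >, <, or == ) <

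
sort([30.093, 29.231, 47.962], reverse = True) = [47.962, 30.093, 29.231]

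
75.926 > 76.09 False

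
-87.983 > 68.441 False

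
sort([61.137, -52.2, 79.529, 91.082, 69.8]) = [-52.2, 61.137, 69.8, 79.529, 91.082]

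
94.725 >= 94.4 True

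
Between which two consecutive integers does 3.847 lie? 3 and 4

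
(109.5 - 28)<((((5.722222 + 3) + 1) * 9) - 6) False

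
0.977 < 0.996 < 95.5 True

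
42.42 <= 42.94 True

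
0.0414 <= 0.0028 False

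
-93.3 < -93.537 False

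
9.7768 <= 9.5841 False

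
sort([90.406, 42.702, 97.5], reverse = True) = [97.5, 90.406, 42.702]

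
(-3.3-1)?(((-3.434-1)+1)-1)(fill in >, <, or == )>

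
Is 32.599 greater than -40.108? Yes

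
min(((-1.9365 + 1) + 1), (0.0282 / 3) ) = 0.0094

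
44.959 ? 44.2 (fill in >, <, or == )>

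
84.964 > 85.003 False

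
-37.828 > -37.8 False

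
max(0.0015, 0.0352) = 0.0352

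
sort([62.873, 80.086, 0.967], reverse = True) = [80.086, 62.873, 0.967]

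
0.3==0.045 False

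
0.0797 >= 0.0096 True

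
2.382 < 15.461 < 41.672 True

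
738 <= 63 False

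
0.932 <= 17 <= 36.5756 True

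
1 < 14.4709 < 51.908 True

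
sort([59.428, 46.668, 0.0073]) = [0.0073, 46.668, 59.428]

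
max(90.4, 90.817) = 90.817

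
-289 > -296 True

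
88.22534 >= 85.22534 True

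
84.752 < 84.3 False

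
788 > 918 False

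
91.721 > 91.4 True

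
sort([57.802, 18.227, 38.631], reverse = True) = [57.802, 38.631, 18.227]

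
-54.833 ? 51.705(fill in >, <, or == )<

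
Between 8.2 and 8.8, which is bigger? 8.8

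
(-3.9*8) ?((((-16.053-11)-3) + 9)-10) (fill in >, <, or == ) <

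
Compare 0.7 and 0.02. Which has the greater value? 0.7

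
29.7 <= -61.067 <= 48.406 False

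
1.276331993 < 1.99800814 True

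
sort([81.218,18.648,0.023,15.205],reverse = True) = [81.218,18.648,15.205,0.023]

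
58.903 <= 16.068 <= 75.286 False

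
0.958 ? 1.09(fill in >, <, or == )<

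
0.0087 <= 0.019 True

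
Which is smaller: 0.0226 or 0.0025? 0.0025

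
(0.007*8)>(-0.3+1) False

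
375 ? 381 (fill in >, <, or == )<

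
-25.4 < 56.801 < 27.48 False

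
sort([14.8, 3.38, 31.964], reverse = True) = [31.964, 14.8, 3.38]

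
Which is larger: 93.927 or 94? 94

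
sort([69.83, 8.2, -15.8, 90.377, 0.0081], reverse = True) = [90.377, 69.83, 8.2, 0.0081, -15.8]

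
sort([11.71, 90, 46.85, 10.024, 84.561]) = [10.024, 11.71, 46.85, 84.561, 90]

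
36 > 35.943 True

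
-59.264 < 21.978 True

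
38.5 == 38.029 False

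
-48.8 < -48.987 False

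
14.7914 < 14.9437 True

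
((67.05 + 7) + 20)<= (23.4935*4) False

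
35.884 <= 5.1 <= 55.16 False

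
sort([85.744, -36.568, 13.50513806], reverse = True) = [85.744, 13.50513806, -36.568]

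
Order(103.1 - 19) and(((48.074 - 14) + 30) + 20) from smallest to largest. (((48.074 - 14) + 30) + 20), (103.1 - 19)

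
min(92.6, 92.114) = 92.114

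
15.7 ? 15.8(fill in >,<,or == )<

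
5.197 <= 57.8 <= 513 True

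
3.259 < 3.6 True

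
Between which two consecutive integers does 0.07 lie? 0 and 1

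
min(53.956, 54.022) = 53.956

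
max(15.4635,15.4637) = 15.4637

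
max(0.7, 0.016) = 0.7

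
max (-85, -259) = -85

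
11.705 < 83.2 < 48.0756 False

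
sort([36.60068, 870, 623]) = [36.60068, 623, 870]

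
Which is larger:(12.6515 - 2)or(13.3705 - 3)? (12.6515 - 2)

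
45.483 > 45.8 False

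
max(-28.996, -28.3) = -28.3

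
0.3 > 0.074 True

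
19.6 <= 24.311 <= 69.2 True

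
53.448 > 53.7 False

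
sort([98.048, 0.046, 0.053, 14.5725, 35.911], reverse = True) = [98.048, 35.911, 14.5725, 0.053, 0.046]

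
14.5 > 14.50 False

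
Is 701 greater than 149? Yes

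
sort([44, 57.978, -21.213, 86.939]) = [-21.213, 44, 57.978, 86.939]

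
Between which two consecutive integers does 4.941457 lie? 4 and 5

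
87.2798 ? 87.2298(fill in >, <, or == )>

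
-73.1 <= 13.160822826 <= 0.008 False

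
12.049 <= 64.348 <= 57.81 False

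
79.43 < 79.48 True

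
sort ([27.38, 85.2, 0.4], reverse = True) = [85.2, 27.38, 0.4]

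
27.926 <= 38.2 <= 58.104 True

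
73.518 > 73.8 False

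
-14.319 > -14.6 True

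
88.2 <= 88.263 True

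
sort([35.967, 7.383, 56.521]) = [7.383, 35.967, 56.521]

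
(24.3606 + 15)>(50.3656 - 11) False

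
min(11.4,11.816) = 11.4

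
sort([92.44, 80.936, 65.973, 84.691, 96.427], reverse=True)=[96.427, 92.44, 84.691, 80.936, 65.973]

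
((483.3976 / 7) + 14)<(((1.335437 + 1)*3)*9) False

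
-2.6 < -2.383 True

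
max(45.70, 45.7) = 45.7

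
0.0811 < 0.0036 False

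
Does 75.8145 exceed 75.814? Yes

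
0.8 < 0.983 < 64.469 True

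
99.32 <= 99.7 True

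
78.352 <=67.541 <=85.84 False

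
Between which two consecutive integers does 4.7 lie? 4 and 5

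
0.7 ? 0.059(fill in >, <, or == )>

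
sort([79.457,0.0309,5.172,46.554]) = [0.0309,5.172,46.554,79.457]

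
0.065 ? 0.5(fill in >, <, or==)<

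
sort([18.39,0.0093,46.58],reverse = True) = [46.58,18.39,0.0093]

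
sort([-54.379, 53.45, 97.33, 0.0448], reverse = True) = [97.33, 53.45, 0.0448, -54.379]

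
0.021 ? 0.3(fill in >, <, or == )<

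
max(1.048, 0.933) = 1.048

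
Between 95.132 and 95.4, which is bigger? 95.4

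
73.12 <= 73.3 True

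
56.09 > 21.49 True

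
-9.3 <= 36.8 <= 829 True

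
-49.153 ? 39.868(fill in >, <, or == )<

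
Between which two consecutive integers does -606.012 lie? -607 and -606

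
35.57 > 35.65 False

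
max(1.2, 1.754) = 1.754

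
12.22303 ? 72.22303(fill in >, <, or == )<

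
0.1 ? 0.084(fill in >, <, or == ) >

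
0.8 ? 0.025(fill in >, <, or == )>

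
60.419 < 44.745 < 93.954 False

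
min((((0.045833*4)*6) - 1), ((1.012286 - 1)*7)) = 0.086002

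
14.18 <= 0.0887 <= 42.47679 False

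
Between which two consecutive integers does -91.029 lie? -92 and -91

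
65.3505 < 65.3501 False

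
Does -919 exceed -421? No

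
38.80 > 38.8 False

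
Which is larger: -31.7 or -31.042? -31.042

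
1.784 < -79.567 False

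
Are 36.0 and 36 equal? Yes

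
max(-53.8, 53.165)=53.165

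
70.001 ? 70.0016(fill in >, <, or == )<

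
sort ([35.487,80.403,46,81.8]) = [35.487,46,80.403,81.8]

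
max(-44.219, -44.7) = -44.219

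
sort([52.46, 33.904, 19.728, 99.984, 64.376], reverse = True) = [99.984, 64.376, 52.46, 33.904, 19.728]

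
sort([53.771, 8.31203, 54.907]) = [8.31203, 53.771, 54.907]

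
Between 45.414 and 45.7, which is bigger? 45.7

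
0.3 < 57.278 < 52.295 False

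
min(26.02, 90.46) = 26.02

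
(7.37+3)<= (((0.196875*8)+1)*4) False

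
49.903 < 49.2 False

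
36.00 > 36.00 False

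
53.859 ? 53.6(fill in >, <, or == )>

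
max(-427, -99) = -99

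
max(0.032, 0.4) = 0.4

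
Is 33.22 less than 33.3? Yes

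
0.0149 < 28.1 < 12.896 False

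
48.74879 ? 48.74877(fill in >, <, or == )>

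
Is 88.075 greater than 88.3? No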